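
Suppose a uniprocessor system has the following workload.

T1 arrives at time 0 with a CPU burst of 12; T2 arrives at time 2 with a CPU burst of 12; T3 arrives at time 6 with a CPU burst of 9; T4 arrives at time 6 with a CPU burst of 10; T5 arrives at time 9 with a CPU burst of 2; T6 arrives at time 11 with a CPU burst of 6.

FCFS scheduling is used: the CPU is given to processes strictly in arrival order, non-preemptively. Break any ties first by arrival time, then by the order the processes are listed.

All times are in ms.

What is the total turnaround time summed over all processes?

Schedule: | T1 0-12 | T2 12-24 | T3 24-33 | T4 33-43 | T5 43-45 | T6 45-51 |
Completion: T1=12  T2=24  T3=33  T4=43  T5=45  T6=51
Turnaround (C−A): T1=12  T2=22  T3=27  T4=37  T5=36  T6=40
Turnaround = completion − arrival: T1=12, T2=22, T3=27, T4=37, T5=36, T6=40
Total turnaround = 12 + 22 + 27 + 37 + 36 + 40 = 174

174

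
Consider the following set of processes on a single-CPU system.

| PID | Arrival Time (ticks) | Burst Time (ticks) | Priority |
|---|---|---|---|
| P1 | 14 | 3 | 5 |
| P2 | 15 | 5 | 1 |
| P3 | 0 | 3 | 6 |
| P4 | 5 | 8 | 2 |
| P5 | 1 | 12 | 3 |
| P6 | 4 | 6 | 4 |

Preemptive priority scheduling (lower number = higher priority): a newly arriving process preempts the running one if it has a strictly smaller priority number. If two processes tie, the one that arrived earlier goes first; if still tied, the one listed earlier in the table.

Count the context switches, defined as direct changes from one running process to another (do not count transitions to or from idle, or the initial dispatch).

Schedule: | P3 0-1 | P5 1-5 | P4 5-13 | P5 13-15 | P2 15-20 | P5 20-26 | P6 26-32 | P1 32-35 | P3 35-37 |
Completion: P1=35  P2=20  P3=37  P4=13  P5=26  P6=32
Turnaround (C−A): P1=21  P2=5  P3=37  P4=8  P5=25  P6=28

8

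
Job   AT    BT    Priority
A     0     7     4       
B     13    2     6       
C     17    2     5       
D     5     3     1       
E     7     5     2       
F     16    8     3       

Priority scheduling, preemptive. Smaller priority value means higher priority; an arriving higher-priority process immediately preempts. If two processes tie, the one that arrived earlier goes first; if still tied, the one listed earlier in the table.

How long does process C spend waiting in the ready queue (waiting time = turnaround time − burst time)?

7

Schedule: | A 0-5 | D 5-8 | E 8-13 | A 13-15 | B 15-16 | F 16-24 | C 24-26 | B 26-27 |
Completion: A=15  B=27  C=26  D=8  E=13  F=24
Waiting(C) = turnaround − burst = 9 − 2 = 7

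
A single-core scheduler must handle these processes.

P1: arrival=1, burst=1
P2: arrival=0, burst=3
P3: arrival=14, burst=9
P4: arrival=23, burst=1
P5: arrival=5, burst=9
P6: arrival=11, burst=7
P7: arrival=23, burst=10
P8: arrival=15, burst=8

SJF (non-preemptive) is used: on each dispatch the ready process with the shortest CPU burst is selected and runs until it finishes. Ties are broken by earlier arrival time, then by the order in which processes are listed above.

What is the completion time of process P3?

39

Gantt: | P2 0-3 | P1 3-4 | idle 4-5 | P5 5-14 | P6 14-21 | P8 21-29 | P4 29-30 | P3 30-39 | P7 39-49 |
Completion: P1=4  P2=3  P3=39  P4=30  P5=14  P6=21  P7=49  P8=29
Turnaround (C−A): P1=3  P2=3  P3=25  P4=7  P5=9  P6=10  P7=26  P8=14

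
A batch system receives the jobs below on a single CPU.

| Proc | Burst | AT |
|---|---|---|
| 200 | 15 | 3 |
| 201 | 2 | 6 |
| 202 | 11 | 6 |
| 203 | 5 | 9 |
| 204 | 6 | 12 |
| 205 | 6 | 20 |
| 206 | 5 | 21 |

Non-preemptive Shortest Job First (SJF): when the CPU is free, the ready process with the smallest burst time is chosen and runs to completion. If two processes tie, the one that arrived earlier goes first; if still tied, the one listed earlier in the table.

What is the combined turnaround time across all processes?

147

Timeline: | idle 0-3 | 200 3-18 | 201 18-20 | 203 20-25 | 206 25-30 | 204 30-36 | 205 36-42 | 202 42-53 |
Completion: 200=18  201=20  202=53  203=25  204=36  205=42  206=30
Turnaround = completion − arrival: 200=15, 201=14, 202=47, 203=16, 204=24, 205=22, 206=9
Total turnaround = 15 + 14 + 47 + 16 + 24 + 22 + 9 = 147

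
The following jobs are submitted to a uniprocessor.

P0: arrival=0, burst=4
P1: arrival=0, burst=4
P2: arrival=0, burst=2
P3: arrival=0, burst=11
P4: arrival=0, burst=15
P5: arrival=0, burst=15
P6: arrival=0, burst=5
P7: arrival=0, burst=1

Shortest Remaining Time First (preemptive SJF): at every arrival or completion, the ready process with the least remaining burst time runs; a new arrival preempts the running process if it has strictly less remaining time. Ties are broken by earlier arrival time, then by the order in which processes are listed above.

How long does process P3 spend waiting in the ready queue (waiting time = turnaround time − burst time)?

Gantt: | P7 0-1 | P2 1-3 | P0 3-7 | P1 7-11 | P6 11-16 | P3 16-27 | P4 27-42 | P5 42-57 |
Completion: P0=7  P1=11  P2=3  P3=27  P4=42  P5=57  P6=16  P7=1
Turnaround (C−A): P0=7  P1=11  P2=3  P3=27  P4=42  P5=57  P6=16  P7=1
Waiting(P3) = turnaround − burst = 27 − 11 = 16

16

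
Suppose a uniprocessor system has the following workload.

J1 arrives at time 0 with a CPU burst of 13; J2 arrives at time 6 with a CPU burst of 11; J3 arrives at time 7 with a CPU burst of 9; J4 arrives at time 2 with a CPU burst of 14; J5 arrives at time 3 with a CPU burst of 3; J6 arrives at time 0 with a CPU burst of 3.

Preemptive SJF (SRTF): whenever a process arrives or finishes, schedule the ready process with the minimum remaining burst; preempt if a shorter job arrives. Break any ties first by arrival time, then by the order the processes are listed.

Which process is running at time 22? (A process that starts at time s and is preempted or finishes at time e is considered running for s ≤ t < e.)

J2

Schedule: | J6 0-3 | J5 3-6 | J2 6-7 | J3 7-16 | J2 16-26 | J1 26-39 | J4 39-53 |
Completion: J1=39  J2=26  J3=16  J4=53  J5=6  J6=3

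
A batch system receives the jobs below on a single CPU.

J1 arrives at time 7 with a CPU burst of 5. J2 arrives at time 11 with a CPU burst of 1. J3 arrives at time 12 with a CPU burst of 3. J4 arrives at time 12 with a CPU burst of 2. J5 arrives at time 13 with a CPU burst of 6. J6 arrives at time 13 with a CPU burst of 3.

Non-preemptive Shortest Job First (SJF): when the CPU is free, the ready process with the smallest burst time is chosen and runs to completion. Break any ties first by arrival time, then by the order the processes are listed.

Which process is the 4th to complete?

Timeline: | idle 0-7 | J1 7-12 | J2 12-13 | J4 13-15 | J3 15-18 | J6 18-21 | J5 21-27 |
Completion: J1=12  J2=13  J3=18  J4=15  J5=27  J6=21
Turnaround (C−A): J1=5  J2=2  J3=6  J4=3  J5=14  J6=8
Finish order: J1 → J2 → J4 → J3 → J6 → J5

J3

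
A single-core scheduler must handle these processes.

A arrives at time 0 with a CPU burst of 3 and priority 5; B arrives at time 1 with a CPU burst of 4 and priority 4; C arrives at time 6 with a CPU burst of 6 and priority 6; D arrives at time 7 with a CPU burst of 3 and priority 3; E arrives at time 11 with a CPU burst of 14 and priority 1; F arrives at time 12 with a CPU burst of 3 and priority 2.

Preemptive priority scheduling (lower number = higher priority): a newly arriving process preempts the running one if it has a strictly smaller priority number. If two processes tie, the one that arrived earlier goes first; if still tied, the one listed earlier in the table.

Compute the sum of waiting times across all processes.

38

Timeline: | A 0-1 | B 1-5 | A 5-7 | D 7-10 | C 10-11 | E 11-25 | F 25-28 | C 28-33 |
Completion: A=7  B=5  C=33  D=10  E=25  F=28
Turnaround (C−A): A=7  B=4  C=27  D=3  E=14  F=16
Waiting = turnaround − burst: A=4, B=0, C=21, D=0, E=0, F=13
Total waiting = 4 + 0 + 21 + 0 + 0 + 13 = 38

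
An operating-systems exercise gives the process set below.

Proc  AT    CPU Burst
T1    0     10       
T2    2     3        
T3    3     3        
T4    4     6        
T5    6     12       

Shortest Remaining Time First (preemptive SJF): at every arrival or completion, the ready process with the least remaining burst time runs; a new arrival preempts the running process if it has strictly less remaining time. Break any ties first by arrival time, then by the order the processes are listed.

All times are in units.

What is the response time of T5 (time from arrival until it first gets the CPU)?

Timeline: | T1 0-2 | T2 2-5 | T3 5-8 | T4 8-14 | T1 14-22 | T5 22-34 |
Completion: T1=22  T2=5  T3=8  T4=14  T5=34
Turnaround (C−A): T1=22  T2=3  T3=5  T4=10  T5=28
Response(T5) = first start − arrival = 22 − 6 = 16

16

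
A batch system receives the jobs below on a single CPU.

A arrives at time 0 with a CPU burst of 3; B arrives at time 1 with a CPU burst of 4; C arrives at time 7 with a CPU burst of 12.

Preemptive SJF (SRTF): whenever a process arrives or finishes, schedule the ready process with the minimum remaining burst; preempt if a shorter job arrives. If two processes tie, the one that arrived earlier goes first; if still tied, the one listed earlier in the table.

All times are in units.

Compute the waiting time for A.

0

Gantt: | A 0-3 | B 3-7 | C 7-19 |
Completion: A=3  B=7  C=19
Turnaround (C−A): A=3  B=6  C=12
Waiting(A) = turnaround − burst = 3 − 3 = 0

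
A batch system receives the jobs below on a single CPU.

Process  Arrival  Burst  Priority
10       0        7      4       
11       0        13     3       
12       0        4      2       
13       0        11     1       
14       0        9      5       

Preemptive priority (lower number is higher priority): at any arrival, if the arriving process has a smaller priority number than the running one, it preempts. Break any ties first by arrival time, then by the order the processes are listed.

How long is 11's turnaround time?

28

Schedule: | 13 0-11 | 12 11-15 | 11 15-28 | 10 28-35 | 14 35-44 |
Completion: 10=35  11=28  12=15  13=11  14=44
Turnaround(11) = completion − arrival = 28 − 0 = 28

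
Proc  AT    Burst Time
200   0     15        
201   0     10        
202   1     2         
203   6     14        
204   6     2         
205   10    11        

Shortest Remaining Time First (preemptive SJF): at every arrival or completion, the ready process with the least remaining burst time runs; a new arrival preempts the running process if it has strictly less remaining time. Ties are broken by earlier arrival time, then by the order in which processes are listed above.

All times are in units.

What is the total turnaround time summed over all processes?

120

Schedule: | 201 0-1 | 202 1-3 | 201 3-6 | 204 6-8 | 201 8-14 | 205 14-25 | 203 25-39 | 200 39-54 |
Completion: 200=54  201=14  202=3  203=39  204=8  205=25
Turnaround (C−A): 200=54  201=14  202=2  203=33  204=2  205=15
Turnaround = completion − arrival: 200=54, 201=14, 202=2, 203=33, 204=2, 205=15
Total turnaround = 54 + 14 + 2 + 33 + 2 + 15 = 120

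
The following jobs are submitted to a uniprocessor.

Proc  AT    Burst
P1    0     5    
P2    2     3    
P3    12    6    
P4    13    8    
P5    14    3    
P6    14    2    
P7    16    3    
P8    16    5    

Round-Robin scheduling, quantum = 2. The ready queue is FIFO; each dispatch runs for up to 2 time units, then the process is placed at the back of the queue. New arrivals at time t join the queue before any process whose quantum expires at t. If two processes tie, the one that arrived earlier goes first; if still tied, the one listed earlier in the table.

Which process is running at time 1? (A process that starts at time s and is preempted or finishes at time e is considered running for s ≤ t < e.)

Schedule: | P1 0-2 | P2 2-4 | P1 4-6 | P2 6-7 | P1 7-8 | idle 8-12 | P3 12-14 | P4 14-16 | P5 16-18 | P6 18-20 | P3 20-22 | P7 22-24 | P8 24-26 | P4 26-28 | P5 28-29 | P3 29-31 | P7 31-32 | P8 32-34 | P4 34-36 | P8 36-37 | P4 37-39 |
Completion: P1=8  P2=7  P3=31  P4=39  P5=29  P6=20  P7=32  P8=37

P1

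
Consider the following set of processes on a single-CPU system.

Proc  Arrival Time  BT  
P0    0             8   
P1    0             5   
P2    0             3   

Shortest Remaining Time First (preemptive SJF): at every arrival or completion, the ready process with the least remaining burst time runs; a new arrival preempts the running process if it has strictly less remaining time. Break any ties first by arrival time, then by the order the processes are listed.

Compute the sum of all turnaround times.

27

Timeline: | P2 0-3 | P1 3-8 | P0 8-16 |
Completion: P0=16  P1=8  P2=3
Turnaround (C−A): P0=16  P1=8  P2=3
Turnaround = completion − arrival: P0=16, P1=8, P2=3
Total turnaround = 16 + 8 + 3 = 27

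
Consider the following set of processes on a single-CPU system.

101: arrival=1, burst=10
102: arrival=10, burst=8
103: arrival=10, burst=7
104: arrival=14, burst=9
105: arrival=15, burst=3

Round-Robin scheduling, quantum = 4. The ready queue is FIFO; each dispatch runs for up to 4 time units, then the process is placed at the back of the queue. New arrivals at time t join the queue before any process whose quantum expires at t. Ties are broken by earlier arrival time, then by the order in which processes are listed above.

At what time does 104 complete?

38

Schedule: | idle 0-1 | 101 1-11 | 102 11-15 | 103 15-19 | 104 19-23 | 105 23-26 | 102 26-30 | 103 30-33 | 104 33-38 |
Completion: 101=11  102=30  103=33  104=38  105=26
Turnaround (C−A): 101=10  102=20  103=23  104=24  105=11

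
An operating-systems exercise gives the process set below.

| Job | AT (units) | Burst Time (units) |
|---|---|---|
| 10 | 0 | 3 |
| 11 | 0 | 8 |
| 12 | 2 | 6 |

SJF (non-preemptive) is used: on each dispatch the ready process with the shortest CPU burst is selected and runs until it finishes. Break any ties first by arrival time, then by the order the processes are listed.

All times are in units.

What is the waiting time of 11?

9

Timeline: | 10 0-3 | 12 3-9 | 11 9-17 |
Completion: 10=3  11=17  12=9
Turnaround (C−A): 10=3  11=17  12=7
Waiting(11) = turnaround − burst = 17 − 8 = 9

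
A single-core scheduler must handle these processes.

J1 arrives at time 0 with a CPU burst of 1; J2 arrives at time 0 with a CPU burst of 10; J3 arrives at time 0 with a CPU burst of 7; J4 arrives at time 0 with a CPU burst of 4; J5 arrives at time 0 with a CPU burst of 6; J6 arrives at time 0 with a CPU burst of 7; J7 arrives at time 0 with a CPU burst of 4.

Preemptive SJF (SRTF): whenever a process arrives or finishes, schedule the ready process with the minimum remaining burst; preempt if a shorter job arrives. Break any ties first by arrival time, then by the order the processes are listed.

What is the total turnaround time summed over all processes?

120

Schedule: | J1 0-1 | J4 1-5 | J7 5-9 | J5 9-15 | J3 15-22 | J6 22-29 | J2 29-39 |
Completion: J1=1  J2=39  J3=22  J4=5  J5=15  J6=29  J7=9
Turnaround (C−A): J1=1  J2=39  J3=22  J4=5  J5=15  J6=29  J7=9
Turnaround = completion − arrival: J1=1, J2=39, J3=22, J4=5, J5=15, J6=29, J7=9
Total turnaround = 1 + 39 + 22 + 5 + 15 + 29 + 9 = 120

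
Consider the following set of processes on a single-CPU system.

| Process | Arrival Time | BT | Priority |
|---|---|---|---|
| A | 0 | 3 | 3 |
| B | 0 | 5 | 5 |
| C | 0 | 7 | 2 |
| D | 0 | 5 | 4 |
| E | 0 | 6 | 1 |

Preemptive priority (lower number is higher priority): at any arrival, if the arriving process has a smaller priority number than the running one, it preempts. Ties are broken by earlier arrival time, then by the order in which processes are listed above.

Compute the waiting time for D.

Schedule: | E 0-6 | C 6-13 | A 13-16 | D 16-21 | B 21-26 |
Completion: A=16  B=26  C=13  D=21  E=6
Turnaround (C−A): A=16  B=26  C=13  D=21  E=6
Waiting(D) = turnaround − burst = 21 − 5 = 16

16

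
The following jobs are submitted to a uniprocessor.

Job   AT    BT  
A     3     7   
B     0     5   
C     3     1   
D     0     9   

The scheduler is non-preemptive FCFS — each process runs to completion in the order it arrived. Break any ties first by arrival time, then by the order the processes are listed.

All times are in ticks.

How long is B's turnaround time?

Timeline: | B 0-5 | D 5-14 | A 14-21 | C 21-22 |
Completion: A=21  B=5  C=22  D=14
Turnaround(B) = completion − arrival = 5 − 0 = 5

5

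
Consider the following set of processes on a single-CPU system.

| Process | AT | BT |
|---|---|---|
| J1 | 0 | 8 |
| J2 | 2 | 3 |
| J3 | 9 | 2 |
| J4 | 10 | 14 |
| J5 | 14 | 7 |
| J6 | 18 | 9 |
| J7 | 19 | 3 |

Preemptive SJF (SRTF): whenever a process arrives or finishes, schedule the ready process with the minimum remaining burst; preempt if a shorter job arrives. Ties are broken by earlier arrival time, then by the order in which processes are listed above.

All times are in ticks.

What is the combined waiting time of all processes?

35

Schedule: | J1 0-2 | J2 2-5 | J1 5-11 | J3 11-13 | J4 13-14 | J5 14-21 | J7 21-24 | J6 24-33 | J4 33-46 |
Completion: J1=11  J2=5  J3=13  J4=46  J5=21  J6=33  J7=24
Turnaround (C−A): J1=11  J2=3  J3=4  J4=36  J5=7  J6=15  J7=5
Waiting = turnaround − burst: J1=3, J2=0, J3=2, J4=22, J5=0, J6=6, J7=2
Total waiting = 3 + 0 + 2 + 22 + 0 + 6 + 2 = 35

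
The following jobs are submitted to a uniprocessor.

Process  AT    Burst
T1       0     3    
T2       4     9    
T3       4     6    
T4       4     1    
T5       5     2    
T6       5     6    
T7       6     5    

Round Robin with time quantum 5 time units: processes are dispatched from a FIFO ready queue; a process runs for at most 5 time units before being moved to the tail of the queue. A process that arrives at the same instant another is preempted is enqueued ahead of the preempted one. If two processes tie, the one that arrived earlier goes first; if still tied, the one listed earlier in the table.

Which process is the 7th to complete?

Timeline: | T1 0-3 | idle 3-4 | T2 4-9 | T3 9-14 | T4 14-15 | T5 15-17 | T6 17-22 | T7 22-27 | T2 27-31 | T3 31-32 | T6 32-33 |
Completion: T1=3  T2=31  T3=32  T4=15  T5=17  T6=33  T7=27
Turnaround (C−A): T1=3  T2=27  T3=28  T4=11  T5=12  T6=28  T7=21
Finish order: T1 → T4 → T5 → T7 → T2 → T3 → T6

T6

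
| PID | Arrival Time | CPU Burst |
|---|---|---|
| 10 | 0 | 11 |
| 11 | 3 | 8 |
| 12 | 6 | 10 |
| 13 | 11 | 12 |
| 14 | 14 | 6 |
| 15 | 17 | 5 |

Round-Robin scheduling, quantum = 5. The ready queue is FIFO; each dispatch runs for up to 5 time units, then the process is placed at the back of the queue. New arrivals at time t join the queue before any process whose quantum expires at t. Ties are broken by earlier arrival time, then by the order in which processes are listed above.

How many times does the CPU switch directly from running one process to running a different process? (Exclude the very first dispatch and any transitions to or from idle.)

Timeline: | 10 0-5 | 11 5-10 | 10 10-15 | 12 15-20 | 11 20-23 | 13 23-28 | 14 28-33 | 10 33-34 | 15 34-39 | 12 39-44 | 13 44-49 | 14 49-50 | 13 50-52 |
Completion: 10=34  11=23  12=44  13=52  14=50  15=39
Turnaround (C−A): 10=34  11=20  12=38  13=41  14=36  15=22

12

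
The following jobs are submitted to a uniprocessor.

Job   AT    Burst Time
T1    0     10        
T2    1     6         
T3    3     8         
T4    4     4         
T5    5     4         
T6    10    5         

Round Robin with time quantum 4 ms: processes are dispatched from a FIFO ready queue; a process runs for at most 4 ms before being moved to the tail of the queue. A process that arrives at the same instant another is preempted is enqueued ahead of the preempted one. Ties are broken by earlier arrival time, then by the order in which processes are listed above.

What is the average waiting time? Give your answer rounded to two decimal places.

18.83

Gantt: | T1 0-4 | T2 4-8 | T3 8-12 | T4 12-16 | T1 16-20 | T5 20-24 | T2 24-26 | T6 26-30 | T3 30-34 | T1 34-36 | T6 36-37 |
Completion: T1=36  T2=26  T3=34  T4=16  T5=24  T6=37
Turnaround (C−A): T1=36  T2=25  T3=31  T4=12  T5=19  T6=27
Waiting times: T1=26, T2=19, T3=23, T4=8, T5=15, T6=22
Average waiting = (26+19+23+8+15+22) / 6 = 113/6 = 18.83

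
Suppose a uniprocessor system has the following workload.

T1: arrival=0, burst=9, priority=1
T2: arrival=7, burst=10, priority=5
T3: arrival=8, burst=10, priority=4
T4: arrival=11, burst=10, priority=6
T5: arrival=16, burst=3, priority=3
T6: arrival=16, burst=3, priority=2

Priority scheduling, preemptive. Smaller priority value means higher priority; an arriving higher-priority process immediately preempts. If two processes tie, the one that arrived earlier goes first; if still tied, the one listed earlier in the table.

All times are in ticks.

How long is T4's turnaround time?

34

Gantt: | T1 0-9 | T3 9-16 | T6 16-19 | T5 19-22 | T3 22-25 | T2 25-35 | T4 35-45 |
Completion: T1=9  T2=35  T3=25  T4=45  T5=22  T6=19
Turnaround(T4) = completion − arrival = 45 − 11 = 34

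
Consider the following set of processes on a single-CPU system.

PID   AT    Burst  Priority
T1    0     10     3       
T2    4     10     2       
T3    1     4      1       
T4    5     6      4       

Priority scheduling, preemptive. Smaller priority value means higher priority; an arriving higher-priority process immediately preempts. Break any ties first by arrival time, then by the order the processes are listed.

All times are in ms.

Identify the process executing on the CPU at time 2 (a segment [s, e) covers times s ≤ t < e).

T3

Gantt: | T1 0-1 | T3 1-5 | T2 5-15 | T1 15-24 | T4 24-30 |
Completion: T1=24  T2=15  T3=5  T4=30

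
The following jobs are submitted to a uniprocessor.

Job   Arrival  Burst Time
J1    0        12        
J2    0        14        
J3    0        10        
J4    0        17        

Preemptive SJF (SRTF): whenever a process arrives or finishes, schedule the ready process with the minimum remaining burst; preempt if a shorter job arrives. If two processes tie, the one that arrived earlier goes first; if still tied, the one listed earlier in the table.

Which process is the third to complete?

J2

Gantt: | J3 0-10 | J1 10-22 | J2 22-36 | J4 36-53 |
Completion: J1=22  J2=36  J3=10  J4=53
Turnaround (C−A): J1=22  J2=36  J3=10  J4=53
Finish order: J3 → J1 → J2 → J4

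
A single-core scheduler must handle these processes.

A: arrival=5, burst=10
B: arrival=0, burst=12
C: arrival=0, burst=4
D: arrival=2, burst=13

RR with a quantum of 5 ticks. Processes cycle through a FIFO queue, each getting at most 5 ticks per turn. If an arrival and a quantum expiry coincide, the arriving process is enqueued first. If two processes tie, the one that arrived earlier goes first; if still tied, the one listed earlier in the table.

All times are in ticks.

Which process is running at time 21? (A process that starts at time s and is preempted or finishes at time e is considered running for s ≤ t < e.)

B

Schedule: | B 0-5 | C 5-9 | D 9-14 | A 14-19 | B 19-24 | D 24-29 | A 29-34 | B 34-36 | D 36-39 |
Completion: A=34  B=36  C=9  D=39
Turnaround (C−A): A=29  B=36  C=9  D=37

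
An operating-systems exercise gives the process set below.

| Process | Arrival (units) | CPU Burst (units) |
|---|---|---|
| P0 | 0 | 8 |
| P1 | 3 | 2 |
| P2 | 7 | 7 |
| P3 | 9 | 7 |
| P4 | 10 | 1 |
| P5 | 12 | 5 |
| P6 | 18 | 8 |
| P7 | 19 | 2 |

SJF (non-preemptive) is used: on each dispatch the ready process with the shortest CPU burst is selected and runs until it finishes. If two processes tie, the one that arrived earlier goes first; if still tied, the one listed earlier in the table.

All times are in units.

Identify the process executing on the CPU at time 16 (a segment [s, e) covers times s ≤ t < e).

P2

Gantt: | P0 0-8 | P1 8-10 | P4 10-11 | P2 11-18 | P5 18-23 | P7 23-25 | P3 25-32 | P6 32-40 |
Completion: P0=8  P1=10  P2=18  P3=32  P4=11  P5=23  P6=40  P7=25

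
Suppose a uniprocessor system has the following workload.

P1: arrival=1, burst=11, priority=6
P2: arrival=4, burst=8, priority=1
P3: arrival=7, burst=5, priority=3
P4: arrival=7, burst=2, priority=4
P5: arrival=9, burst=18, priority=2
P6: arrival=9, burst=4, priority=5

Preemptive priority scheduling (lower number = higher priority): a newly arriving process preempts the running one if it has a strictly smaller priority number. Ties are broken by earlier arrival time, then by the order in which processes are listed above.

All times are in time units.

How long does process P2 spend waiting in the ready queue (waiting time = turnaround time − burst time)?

Timeline: | idle 0-1 | P1 1-4 | P2 4-12 | P5 12-30 | P3 30-35 | P4 35-37 | P6 37-41 | P1 41-49 |
Completion: P1=49  P2=12  P3=35  P4=37  P5=30  P6=41
Waiting(P2) = turnaround − burst = 8 − 8 = 0

0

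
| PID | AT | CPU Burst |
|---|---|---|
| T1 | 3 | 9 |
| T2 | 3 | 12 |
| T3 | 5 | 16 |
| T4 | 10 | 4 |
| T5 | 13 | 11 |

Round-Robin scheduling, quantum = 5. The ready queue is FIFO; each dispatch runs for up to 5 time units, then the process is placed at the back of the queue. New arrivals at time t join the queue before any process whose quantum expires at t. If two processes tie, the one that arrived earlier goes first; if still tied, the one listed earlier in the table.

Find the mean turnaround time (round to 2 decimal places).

34.20

Timeline: | idle 0-3 | T1 3-8 | T2 8-13 | T3 13-18 | T1 18-22 | T4 22-26 | T5 26-31 | T2 31-36 | T3 36-41 | T5 41-46 | T2 46-48 | T3 48-53 | T5 53-54 | T3 54-55 |
Completion: T1=22  T2=48  T3=55  T4=26  T5=54
Turnaround (C−A): T1=19  T2=45  T3=50  T4=16  T5=41
Turnaround times: T1=19, T2=45, T3=50, T4=16, T5=41
Average turnaround = (19+45+50+16+41) / 5 = 171/5 = 34.20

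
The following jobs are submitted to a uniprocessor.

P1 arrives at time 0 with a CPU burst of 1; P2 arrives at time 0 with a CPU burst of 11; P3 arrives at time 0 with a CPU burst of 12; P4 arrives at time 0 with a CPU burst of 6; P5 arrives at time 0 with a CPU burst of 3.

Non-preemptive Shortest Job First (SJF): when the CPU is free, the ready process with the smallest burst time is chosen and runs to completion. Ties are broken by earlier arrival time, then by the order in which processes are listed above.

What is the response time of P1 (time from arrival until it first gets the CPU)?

0

Gantt: | P1 0-1 | P5 1-4 | P4 4-10 | P2 10-21 | P3 21-33 |
Completion: P1=1  P2=21  P3=33  P4=10  P5=4
Turnaround (C−A): P1=1  P2=21  P3=33  P4=10  P5=4
Response(P1) = first start − arrival = 0 − 0 = 0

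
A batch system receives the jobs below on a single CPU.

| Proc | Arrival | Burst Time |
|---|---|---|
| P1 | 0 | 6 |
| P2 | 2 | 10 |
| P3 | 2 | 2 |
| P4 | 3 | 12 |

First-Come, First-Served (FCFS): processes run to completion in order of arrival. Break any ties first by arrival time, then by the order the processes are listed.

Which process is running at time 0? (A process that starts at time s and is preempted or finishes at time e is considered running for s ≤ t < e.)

Timeline: | P1 0-6 | P2 6-16 | P3 16-18 | P4 18-30 |
Completion: P1=6  P2=16  P3=18  P4=30
Turnaround (C−A): P1=6  P2=14  P3=16  P4=27

P1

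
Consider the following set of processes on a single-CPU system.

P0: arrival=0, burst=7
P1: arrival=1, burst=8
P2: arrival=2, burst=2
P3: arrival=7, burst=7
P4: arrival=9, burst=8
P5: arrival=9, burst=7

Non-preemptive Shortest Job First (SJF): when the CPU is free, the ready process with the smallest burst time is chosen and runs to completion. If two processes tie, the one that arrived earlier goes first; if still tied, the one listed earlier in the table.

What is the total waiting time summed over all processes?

Timeline: | P0 0-7 | P2 7-9 | P3 9-16 | P5 16-23 | P1 23-31 | P4 31-39 |
Completion: P0=7  P1=31  P2=9  P3=16  P4=39  P5=23
Waiting = turnaround − burst: P0=0, P1=22, P2=5, P3=2, P4=22, P5=7
Total waiting = 0 + 22 + 5 + 2 + 22 + 7 = 58

58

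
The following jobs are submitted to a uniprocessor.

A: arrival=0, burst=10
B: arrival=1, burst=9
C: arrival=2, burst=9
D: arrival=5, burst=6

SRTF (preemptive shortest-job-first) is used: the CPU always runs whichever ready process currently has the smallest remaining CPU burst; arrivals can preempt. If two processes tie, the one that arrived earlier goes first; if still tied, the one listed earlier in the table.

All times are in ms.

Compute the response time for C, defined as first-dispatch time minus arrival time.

23

Schedule: | A 0-10 | D 10-16 | B 16-25 | C 25-34 |
Completion: A=10  B=25  C=34  D=16
Response(C) = first start − arrival = 25 − 2 = 23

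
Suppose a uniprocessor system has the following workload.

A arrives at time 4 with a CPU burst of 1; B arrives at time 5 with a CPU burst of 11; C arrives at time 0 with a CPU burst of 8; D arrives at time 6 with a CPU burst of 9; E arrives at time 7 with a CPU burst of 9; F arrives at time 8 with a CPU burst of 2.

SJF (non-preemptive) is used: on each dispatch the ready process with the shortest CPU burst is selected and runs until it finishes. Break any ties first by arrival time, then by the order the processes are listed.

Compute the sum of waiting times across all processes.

47

Gantt: | C 0-8 | A 8-9 | F 9-11 | D 11-20 | E 20-29 | B 29-40 |
Completion: A=9  B=40  C=8  D=20  E=29  F=11
Waiting = turnaround − burst: A=4, B=24, C=0, D=5, E=13, F=1
Total waiting = 4 + 24 + 0 + 5 + 13 + 1 = 47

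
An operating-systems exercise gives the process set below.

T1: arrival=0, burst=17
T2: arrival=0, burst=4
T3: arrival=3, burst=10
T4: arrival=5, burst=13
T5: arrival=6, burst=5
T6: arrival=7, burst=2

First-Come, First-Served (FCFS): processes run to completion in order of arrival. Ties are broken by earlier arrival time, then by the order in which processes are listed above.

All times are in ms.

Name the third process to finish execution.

T3

Timeline: | T1 0-17 | T2 17-21 | T3 21-31 | T4 31-44 | T5 44-49 | T6 49-51 |
Completion: T1=17  T2=21  T3=31  T4=44  T5=49  T6=51
Turnaround (C−A): T1=17  T2=21  T3=28  T4=39  T5=43  T6=44
Finish order: T1 → T2 → T3 → T4 → T5 → T6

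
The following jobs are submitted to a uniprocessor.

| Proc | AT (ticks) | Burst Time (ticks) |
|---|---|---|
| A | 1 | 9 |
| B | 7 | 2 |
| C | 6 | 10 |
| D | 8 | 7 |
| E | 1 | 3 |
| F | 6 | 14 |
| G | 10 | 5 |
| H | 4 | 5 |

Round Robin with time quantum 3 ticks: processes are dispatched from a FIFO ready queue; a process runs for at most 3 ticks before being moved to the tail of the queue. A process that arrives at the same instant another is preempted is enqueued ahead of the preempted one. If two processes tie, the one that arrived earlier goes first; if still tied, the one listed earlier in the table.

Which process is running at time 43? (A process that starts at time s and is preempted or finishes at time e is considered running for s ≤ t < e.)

Timeline: | idle 0-1 | A 1-4 | E 4-7 | H 7-10 | A 10-13 | C 13-16 | F 16-19 | B 19-21 | D 21-24 | G 24-27 | H 27-29 | A 29-32 | C 32-35 | F 35-38 | D 38-41 | G 41-43 | C 43-46 | F 46-49 | D 49-50 | C 50-51 | F 51-56 |
Completion: A=32  B=21  C=51  D=50  E=7  F=56  G=43  H=29
Turnaround (C−A): A=31  B=14  C=45  D=42  E=6  F=50  G=33  H=25

C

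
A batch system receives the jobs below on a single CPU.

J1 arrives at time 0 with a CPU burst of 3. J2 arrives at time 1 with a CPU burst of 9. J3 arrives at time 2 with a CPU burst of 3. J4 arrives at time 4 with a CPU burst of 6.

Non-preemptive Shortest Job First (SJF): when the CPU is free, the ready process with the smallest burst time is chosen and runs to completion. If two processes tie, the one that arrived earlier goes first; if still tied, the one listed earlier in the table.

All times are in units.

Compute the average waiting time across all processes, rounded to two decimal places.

Timeline: | J1 0-3 | J3 3-6 | J4 6-12 | J2 12-21 |
Completion: J1=3  J2=21  J3=6  J4=12
Waiting times: J1=0, J2=11, J3=1, J4=2
Average waiting = (0+11+1+2) / 4 = 14/4 = 3.50

3.50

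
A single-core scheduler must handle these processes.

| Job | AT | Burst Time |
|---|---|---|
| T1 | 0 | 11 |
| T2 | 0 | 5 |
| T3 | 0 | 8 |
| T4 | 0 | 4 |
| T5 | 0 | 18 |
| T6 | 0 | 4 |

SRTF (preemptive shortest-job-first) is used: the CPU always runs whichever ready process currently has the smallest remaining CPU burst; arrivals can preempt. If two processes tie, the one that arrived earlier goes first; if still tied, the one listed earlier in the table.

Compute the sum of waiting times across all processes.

78

Timeline: | T4 0-4 | T6 4-8 | T2 8-13 | T3 13-21 | T1 21-32 | T5 32-50 |
Completion: T1=32  T2=13  T3=21  T4=4  T5=50  T6=8
Turnaround (C−A): T1=32  T2=13  T3=21  T4=4  T5=50  T6=8
Waiting = turnaround − burst: T1=21, T2=8, T3=13, T4=0, T5=32, T6=4
Total waiting = 21 + 8 + 13 + 0 + 32 + 4 = 78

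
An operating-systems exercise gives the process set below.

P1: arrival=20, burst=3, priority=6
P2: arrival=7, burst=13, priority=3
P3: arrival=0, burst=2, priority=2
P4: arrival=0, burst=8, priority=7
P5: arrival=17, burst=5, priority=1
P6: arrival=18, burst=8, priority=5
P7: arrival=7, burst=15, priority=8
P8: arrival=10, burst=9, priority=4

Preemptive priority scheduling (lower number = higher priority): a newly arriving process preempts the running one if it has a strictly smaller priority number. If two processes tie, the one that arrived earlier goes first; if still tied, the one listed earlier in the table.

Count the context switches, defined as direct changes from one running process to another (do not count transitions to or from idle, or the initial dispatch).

9

Gantt: | P3 0-2 | P4 2-7 | P2 7-17 | P5 17-22 | P2 22-25 | P8 25-34 | P6 34-42 | P1 42-45 | P4 45-48 | P7 48-63 |
Completion: P1=45  P2=25  P3=2  P4=48  P5=22  P6=42  P7=63  P8=34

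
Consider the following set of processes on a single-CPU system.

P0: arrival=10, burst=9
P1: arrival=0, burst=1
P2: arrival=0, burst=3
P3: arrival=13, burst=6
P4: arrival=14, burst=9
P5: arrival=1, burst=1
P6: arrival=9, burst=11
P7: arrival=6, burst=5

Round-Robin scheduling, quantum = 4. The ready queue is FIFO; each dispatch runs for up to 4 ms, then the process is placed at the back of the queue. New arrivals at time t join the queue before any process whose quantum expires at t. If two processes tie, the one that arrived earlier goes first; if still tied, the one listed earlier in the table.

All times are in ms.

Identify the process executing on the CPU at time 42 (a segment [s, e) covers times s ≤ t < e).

P6

Schedule: | P1 0-1 | P2 1-4 | P5 4-5 | idle 5-6 | P7 6-10 | P6 10-14 | P0 14-18 | P7 18-19 | P3 19-23 | P4 23-27 | P6 27-31 | P0 31-35 | P3 35-37 | P4 37-41 | P6 41-44 | P0 44-45 | P4 45-46 |
Completion: P0=45  P1=1  P2=4  P3=37  P4=46  P5=5  P6=44  P7=19
Turnaround (C−A): P0=35  P1=1  P2=4  P3=24  P4=32  P5=4  P6=35  P7=13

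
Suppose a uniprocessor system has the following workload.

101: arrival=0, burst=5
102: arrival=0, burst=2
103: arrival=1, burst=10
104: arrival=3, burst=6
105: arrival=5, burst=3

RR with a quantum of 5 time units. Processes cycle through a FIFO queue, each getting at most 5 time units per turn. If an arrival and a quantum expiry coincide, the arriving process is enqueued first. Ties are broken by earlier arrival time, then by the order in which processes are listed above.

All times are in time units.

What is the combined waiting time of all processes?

Timeline: | 101 0-5 | 102 5-7 | 103 7-12 | 104 12-17 | 105 17-20 | 103 20-25 | 104 25-26 |
Completion: 101=5  102=7  103=25  104=26  105=20
Turnaround (C−A): 101=5  102=7  103=24  104=23  105=15
Waiting = turnaround − burst: 101=0, 102=5, 103=14, 104=17, 105=12
Total waiting = 0 + 5 + 14 + 17 + 12 = 48

48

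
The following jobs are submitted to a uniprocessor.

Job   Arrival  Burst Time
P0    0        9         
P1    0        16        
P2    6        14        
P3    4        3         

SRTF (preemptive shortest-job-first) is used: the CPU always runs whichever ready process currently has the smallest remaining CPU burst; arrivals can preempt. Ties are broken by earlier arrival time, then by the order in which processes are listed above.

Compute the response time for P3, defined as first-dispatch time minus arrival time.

Timeline: | P0 0-4 | P3 4-7 | P0 7-12 | P2 12-26 | P1 26-42 |
Completion: P0=12  P1=42  P2=26  P3=7
Turnaround (C−A): P0=12  P1=42  P2=20  P3=3
Response(P3) = first start − arrival = 4 − 4 = 0

0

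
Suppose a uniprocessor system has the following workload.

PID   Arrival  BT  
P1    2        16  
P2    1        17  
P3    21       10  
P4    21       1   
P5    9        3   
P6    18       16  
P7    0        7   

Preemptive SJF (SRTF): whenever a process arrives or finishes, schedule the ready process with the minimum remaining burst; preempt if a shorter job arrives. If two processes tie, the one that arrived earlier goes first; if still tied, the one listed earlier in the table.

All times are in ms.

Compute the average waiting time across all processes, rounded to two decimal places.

Gantt: | P7 0-7 | P1 7-9 | P5 9-12 | P1 12-21 | P4 21-22 | P1 22-27 | P3 27-37 | P6 37-53 | P2 53-70 |
Completion: P1=27  P2=70  P3=37  P4=22  P5=12  P6=53  P7=7
Waiting times: P1=9, P2=52, P3=6, P4=0, P5=0, P6=19, P7=0
Average waiting = (9+52+6+0+0+19+0) / 7 = 86/7 = 12.29

12.29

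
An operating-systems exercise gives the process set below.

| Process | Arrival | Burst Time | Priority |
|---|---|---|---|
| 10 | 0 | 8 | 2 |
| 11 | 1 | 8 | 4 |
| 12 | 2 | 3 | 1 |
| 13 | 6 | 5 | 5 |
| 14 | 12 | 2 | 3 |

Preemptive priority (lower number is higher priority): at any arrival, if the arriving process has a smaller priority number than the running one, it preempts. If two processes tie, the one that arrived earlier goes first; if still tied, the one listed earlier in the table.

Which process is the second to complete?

Gantt: | 10 0-2 | 12 2-5 | 10 5-11 | 11 11-12 | 14 12-14 | 11 14-21 | 13 21-26 |
Completion: 10=11  11=21  12=5  13=26  14=14
Turnaround (C−A): 10=11  11=20  12=3  13=20  14=2
Finish order: 12 → 10 → 14 → 11 → 13

10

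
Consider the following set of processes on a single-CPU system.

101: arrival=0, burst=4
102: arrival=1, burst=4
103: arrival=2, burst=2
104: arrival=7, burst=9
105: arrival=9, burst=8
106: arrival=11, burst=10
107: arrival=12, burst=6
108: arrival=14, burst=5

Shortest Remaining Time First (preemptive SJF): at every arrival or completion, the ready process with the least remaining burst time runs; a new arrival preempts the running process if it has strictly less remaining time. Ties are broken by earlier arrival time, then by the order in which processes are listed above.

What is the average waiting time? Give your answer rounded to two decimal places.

Schedule: | 101 0-4 | 103 4-6 | 102 6-10 | 105 10-18 | 108 18-23 | 107 23-29 | 104 29-38 | 106 38-48 |
Completion: 101=4  102=10  103=6  104=38  105=18  106=48  107=29  108=23
Turnaround (C−A): 101=4  102=9  103=4  104=31  105=9  106=37  107=17  108=9
Waiting times: 101=0, 102=5, 103=2, 104=22, 105=1, 106=27, 107=11, 108=4
Average waiting = (0+5+2+22+1+27+11+4) / 8 = 72/8 = 9.00

9.00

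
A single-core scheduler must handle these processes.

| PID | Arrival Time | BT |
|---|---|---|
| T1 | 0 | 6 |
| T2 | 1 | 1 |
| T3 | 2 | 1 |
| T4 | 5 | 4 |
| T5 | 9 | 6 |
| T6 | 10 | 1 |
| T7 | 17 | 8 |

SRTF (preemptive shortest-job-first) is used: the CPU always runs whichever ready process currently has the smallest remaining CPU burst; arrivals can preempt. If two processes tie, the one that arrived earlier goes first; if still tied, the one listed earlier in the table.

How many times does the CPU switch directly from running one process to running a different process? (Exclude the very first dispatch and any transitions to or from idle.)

Schedule: | T1 0-1 | T2 1-2 | T3 2-3 | T1 3-8 | T4 8-10 | T6 10-11 | T4 11-13 | T5 13-19 | T7 19-27 |
Completion: T1=8  T2=2  T3=3  T4=13  T5=19  T6=11  T7=27

8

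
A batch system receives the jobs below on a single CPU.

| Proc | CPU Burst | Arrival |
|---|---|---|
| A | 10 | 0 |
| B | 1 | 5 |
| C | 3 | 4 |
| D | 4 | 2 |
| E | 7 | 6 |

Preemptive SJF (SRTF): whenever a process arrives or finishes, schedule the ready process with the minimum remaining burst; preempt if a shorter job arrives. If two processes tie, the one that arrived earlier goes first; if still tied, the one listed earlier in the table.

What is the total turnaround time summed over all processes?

48

Schedule: | A 0-2 | D 2-6 | B 6-7 | C 7-10 | E 10-17 | A 17-25 |
Completion: A=25  B=7  C=10  D=6  E=17
Turnaround = completion − arrival: A=25, B=2, C=6, D=4, E=11
Total turnaround = 25 + 2 + 6 + 4 + 11 = 48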